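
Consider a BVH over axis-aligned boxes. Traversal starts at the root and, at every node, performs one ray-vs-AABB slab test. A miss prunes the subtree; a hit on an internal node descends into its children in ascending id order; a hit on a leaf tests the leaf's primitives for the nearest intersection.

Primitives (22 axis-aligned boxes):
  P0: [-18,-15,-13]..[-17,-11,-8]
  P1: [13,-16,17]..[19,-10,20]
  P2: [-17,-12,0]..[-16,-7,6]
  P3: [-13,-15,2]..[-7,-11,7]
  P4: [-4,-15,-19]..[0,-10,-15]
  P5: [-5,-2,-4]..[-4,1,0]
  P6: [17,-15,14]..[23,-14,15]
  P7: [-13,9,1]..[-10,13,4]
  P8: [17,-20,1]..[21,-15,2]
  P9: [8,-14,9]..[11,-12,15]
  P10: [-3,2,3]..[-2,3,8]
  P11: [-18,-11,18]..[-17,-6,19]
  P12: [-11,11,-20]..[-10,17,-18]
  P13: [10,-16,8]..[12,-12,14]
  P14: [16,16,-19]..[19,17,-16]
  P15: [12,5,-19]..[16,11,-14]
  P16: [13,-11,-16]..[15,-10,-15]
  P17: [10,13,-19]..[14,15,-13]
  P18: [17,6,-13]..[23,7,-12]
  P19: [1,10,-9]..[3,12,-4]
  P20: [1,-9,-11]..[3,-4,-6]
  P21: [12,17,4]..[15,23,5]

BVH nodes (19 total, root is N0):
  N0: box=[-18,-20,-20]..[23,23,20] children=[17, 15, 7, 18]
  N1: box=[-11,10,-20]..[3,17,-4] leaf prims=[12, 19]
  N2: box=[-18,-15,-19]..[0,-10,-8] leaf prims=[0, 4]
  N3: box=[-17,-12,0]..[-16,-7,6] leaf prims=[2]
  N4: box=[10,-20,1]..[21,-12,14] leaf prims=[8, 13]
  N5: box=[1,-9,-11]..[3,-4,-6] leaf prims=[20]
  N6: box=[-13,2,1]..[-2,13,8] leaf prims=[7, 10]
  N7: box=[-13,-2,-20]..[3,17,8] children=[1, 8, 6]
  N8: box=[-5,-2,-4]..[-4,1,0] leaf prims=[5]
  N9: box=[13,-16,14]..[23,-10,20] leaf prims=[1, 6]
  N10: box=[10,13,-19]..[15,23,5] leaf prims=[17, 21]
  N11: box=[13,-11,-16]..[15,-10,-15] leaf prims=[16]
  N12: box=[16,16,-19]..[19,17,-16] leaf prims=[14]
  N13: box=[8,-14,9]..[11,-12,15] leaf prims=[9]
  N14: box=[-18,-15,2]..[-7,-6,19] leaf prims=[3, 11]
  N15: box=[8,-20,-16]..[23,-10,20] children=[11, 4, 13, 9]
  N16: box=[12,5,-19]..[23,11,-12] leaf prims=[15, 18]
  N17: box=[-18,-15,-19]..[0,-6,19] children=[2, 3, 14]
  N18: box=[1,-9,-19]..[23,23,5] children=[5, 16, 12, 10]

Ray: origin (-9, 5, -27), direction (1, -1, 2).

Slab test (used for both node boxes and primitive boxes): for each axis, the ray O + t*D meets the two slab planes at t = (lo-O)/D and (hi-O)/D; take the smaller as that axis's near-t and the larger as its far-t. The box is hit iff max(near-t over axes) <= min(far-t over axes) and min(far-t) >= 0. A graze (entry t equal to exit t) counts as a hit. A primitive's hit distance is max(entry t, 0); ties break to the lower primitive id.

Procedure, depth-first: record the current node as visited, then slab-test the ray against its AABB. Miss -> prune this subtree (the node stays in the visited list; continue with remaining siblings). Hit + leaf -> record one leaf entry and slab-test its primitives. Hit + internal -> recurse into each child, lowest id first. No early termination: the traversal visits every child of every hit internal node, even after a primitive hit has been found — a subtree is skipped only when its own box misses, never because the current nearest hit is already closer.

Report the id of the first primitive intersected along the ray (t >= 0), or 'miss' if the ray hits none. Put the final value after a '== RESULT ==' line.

Walk:
N0 x:[-9,32] y:[-18,25] z:[7/2,47/2] -> hit [7/2,47/2], descend [7, 15, 17, 18]
  N7 x:[-4,12] y:[-12,7] z:[7/2,35/2] -> hit [7/2,7], descend [1, 6, 8]
    N1 x:[-2,12] y:[-12,-5] z:[7/2,23/2] -> miss, prune
    N6 x:[-4,7] y:[-8,3] z:[14,35/2] -> miss, prune
    N8 x:[4,5] y:[4,7] z:[23/2,27/2] -> miss, prune
  N15 x:[17,32] y:[15,25] z:[11/2,47/2] -> hit [17,47/2], descend [4, 9, 11, 13]
    N4 x:[19,30] y:[17,25] z:[14,41/2] -> hit [19,41/2] leaf, test {P8(miss), P13@t=19}
    N9 x:[22,32] y:[15,21] z:[41/2,47/2] -> miss, prune
    N11 x:[22,24] y:[15,16] z:[11/2,6] -> miss, prune
    N13 x:[17,20] y:[17,19] z:[18,21] -> hit [18,19] leaf, test {P9@t=18}
  N17 x:[-9,9] y:[11,20] z:[4,23] -> miss, prune
  N18 x:[10,32] y:[-18,14] z:[4,16] -> hit [10,14], descend [5, 10, 12, 16]
    N5 x:[10,12] y:[9,14] z:[8,21/2] -> hit [10,21/2] leaf, test {P20@t=10}
    N10 x:[19,24] y:[-18,-8] z:[4,16] -> miss, prune
    N12 x:[25,28] y:[-12,-11] z:[4,11/2] -> miss, prune
    N16 x:[21,32] y:[-6,0] z:[4,15/2] -> miss, prune

Summary -> nodes [0, 7, 1, 6, 8, 15, 4, 9, 11, 13, 17, 18, 5, 10, 12, 16]; box-tests=16; leaf-entries=3; first=P20

== RESULT ==
20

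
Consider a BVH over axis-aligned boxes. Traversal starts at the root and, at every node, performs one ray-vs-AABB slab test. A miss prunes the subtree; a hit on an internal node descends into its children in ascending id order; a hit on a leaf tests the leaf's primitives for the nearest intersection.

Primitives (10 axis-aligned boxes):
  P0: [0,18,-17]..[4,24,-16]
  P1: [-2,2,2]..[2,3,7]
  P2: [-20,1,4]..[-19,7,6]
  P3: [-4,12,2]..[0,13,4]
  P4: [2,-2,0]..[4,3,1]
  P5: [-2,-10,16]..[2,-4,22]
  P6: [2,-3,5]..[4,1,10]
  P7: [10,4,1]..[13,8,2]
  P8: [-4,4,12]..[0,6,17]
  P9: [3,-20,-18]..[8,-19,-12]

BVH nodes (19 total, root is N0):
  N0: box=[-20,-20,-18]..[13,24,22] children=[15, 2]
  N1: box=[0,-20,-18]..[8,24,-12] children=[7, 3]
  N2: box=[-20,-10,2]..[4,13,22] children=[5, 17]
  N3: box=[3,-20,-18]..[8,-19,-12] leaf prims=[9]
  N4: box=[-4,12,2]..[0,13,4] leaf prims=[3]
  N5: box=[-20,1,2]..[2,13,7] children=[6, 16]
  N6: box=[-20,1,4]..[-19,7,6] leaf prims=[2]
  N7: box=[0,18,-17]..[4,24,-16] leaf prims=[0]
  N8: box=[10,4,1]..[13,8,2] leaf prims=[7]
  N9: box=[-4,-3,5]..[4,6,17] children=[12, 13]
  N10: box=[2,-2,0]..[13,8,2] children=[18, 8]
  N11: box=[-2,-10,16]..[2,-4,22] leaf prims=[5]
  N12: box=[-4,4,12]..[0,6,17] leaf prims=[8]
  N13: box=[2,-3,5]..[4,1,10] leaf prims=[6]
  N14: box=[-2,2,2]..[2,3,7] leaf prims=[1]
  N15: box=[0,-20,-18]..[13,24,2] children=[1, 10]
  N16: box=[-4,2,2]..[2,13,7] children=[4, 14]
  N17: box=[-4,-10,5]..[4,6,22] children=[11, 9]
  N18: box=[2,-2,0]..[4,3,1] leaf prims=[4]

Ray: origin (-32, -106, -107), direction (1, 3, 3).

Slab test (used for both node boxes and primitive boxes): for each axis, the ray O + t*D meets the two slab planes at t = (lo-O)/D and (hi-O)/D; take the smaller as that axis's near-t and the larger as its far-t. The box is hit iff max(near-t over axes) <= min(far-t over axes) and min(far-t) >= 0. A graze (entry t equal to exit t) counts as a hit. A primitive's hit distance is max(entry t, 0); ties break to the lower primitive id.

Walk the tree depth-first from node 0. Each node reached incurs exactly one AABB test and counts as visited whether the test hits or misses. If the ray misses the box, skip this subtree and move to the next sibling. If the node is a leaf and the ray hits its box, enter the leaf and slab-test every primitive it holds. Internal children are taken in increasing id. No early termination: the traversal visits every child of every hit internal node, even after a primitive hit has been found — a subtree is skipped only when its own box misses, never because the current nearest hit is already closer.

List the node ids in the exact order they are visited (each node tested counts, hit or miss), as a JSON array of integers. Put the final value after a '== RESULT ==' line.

Walk:
N0 x:[12,45] y:[86/3,130/3] z:[89/3,43] -> hit [89/3,43], descend [2, 15]
  N2 x:[12,36] y:[32,119/3] z:[109/3,43] -> miss, prune
  N15 x:[32,45] y:[86/3,130/3] z:[89/3,109/3] -> hit [32,109/3], descend [1, 10]
    N1 x:[32,40] y:[86/3,130/3] z:[89/3,95/3] -> miss, prune
    N10 x:[34,45] y:[104/3,38] z:[107/3,109/3] -> hit [107/3,109/3], descend [8, 18]
      N8 x:[42,45] y:[110/3,38] z:[36,109/3] -> miss, prune
      N18 x:[34,36] y:[104/3,109/3] z:[107/3,36] -> hit [107/3,36] leaf, test {P4@t=107/3}

order=[0, 2, 15, 1, 10, 8, 18]  |boxes|=7  |leaves|=1  hit=P4

== RESULT ==
[0, 2, 15, 1, 10, 8, 18]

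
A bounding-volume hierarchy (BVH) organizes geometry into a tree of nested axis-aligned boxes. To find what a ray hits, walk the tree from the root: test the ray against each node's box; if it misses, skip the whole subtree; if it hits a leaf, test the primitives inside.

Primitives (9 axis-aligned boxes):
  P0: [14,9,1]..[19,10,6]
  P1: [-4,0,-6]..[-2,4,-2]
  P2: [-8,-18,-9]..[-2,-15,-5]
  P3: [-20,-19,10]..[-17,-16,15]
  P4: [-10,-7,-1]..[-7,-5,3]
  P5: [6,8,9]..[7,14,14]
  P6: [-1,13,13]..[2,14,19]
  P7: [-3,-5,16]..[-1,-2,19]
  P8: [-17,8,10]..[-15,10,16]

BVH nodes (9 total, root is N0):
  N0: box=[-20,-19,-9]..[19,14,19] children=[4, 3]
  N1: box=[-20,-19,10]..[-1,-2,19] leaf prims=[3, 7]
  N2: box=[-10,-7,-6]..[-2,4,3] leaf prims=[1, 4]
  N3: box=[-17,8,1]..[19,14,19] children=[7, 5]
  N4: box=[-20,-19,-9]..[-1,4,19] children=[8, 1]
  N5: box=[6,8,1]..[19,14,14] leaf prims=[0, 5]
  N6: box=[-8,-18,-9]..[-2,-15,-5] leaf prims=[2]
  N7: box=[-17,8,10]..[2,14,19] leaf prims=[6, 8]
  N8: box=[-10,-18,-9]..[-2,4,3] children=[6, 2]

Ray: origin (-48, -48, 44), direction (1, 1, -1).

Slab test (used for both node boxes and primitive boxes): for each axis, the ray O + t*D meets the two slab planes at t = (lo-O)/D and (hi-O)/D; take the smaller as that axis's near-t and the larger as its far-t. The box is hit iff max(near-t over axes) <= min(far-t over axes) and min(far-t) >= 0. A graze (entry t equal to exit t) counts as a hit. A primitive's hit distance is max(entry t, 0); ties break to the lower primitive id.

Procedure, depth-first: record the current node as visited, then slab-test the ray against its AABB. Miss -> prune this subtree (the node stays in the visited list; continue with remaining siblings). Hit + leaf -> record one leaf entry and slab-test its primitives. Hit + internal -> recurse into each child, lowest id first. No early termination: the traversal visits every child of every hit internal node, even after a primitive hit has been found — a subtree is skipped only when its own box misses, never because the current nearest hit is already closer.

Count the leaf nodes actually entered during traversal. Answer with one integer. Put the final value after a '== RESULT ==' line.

Trace the traversal:
N0 x:[28,67] y:[29,62] z:[25,53] -> hit [29,53], descend [3, 4]
  N3 x:[31,67] y:[56,62] z:[25,43] -> miss, prune
  N4 x:[28,47] y:[29,52] z:[25,53] -> hit [29,47], descend [1, 8]
    N1 x:[28,47] y:[29,46] z:[25,34] -> hit [29,34] leaf, test {P3@t=29, P7(miss)}
    N8 x:[38,46] y:[30,52] z:[41,53] -> hit [41,46], descend [2, 6]
      N2 x:[38,46] y:[41,52] z:[41,50] -> hit [41,46] leaf, test {P1(miss), P4@t=41}
      N6 x:[40,46] y:[30,33] z:[49,53] -> miss, prune

Visited [0, 3, 4, 1, 8, 2, 6]. Tests: 7 box, 2 leaf. Nearest: P3.

== RESULT ==
2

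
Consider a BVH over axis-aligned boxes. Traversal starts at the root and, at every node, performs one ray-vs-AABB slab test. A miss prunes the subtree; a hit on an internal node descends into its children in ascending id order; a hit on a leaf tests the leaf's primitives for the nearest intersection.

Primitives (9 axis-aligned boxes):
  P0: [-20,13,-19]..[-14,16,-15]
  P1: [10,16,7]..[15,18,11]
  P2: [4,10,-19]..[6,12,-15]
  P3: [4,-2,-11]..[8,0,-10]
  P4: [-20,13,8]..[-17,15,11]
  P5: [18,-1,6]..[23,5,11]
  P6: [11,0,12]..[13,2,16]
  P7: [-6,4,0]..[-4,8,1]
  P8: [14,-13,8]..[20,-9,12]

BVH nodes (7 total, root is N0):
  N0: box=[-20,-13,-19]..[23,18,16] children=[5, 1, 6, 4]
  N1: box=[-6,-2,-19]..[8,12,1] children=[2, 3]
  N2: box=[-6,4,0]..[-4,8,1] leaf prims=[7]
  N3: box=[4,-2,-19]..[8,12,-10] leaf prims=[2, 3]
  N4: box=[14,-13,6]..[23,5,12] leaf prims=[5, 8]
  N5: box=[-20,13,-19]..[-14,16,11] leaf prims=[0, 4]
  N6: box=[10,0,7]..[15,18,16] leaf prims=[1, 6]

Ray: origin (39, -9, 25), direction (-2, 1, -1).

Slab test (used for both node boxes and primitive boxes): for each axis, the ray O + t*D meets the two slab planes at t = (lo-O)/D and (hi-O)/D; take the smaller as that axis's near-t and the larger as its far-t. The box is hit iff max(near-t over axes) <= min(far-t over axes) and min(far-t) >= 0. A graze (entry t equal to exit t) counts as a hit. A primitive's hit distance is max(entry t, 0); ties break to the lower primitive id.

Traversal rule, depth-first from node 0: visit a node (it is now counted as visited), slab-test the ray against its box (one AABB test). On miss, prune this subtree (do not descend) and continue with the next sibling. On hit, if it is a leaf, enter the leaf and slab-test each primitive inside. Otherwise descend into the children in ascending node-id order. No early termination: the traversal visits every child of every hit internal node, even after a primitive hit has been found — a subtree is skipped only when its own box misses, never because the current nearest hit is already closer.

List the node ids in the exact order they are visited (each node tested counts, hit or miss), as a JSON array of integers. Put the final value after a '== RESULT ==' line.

Walk:
N0 x:[8,59/2] y:[-4,27] z:[9,44] -> hit [9,27], descend [1, 4, 5, 6]
  N1 x:[31/2,45/2] y:[7,21] z:[24,44] -> miss, prune
  N4 x:[8,25/2] y:[-4,14] z:[13,19] -> miss, prune
  N5 x:[53/2,59/2] y:[22,25] z:[14,44] -> miss, prune
  N6 x:[12,29/2] y:[9,27] z:[9,18] -> hit [12,29/2] leaf, test {P1(miss), P6(miss)}

order=[0, 1, 4, 5, 6]  |boxes|=5  |leaves|=1  hit=miss

== RESULT ==
[0, 1, 4, 5, 6]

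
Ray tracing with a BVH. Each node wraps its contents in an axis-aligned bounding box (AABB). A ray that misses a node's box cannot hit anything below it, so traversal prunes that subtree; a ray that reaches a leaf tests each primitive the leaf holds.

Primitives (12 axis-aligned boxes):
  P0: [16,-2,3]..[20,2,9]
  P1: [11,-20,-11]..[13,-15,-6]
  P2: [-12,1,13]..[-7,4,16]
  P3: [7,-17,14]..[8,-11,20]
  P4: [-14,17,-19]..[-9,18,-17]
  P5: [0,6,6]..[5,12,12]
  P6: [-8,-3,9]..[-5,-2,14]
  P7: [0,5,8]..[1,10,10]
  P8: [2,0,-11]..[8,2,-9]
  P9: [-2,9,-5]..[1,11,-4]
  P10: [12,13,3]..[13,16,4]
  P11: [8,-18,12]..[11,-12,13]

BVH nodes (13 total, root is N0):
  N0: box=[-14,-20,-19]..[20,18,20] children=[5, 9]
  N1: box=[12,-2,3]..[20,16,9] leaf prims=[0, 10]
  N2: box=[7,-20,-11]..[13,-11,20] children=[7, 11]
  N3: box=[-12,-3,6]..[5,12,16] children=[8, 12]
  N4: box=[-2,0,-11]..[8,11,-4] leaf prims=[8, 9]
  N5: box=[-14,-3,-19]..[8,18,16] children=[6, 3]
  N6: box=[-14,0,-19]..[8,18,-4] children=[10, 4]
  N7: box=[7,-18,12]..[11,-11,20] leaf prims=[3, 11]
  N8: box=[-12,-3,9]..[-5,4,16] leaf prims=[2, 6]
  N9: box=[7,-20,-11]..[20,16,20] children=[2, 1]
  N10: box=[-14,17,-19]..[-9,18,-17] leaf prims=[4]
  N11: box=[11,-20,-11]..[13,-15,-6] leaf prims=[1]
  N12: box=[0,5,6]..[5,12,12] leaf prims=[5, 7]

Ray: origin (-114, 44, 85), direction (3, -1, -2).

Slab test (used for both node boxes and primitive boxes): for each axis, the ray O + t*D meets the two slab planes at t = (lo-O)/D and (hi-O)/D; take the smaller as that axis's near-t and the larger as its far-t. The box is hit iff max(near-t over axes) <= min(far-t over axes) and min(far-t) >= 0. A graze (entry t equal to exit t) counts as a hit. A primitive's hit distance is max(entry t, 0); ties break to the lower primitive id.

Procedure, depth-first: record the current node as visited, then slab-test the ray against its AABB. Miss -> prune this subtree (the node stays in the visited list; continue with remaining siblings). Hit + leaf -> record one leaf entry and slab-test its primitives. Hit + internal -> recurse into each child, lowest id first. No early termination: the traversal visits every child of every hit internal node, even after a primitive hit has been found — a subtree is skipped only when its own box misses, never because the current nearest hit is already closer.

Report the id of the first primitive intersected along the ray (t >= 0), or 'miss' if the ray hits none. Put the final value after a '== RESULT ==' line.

Traverse from the root:
N0 x:[100/3,134/3] y:[26,64] z:[65/2,52] -> hit [100/3,134/3], descend [5, 9]
  N5 x:[100/3,122/3] y:[26,47] z:[69/2,52] -> hit [69/2,122/3], descend [3, 6]
    N3 x:[34,119/3] y:[32,47] z:[69/2,79/2] -> hit [69/2,79/2], descend [8, 12]
      N8 x:[34,109/3] y:[40,47] z:[69/2,38] -> miss, prune
      N12 x:[38,119/3] y:[32,39] z:[73/2,79/2] -> hit [38,39] leaf, test {P5@t=38, P7@t=38}
    N6 x:[100/3,122/3] y:[26,44] z:[89/2,52] -> miss, prune
  N9 x:[121/3,134/3] y:[28,64] z:[65/2,48] -> hit [121/3,134/3], descend [1, 2]
    N1 x:[42,134/3] y:[28,46] z:[38,41] -> miss, prune
    N2 x:[121/3,127/3] y:[55,64] z:[65/2,48] -> miss, prune

Visited [0, 5, 3, 8, 12, 6, 9, 1, 2]. Tests: 9 box, 1 leaf. Nearest: P5.

== RESULT ==
5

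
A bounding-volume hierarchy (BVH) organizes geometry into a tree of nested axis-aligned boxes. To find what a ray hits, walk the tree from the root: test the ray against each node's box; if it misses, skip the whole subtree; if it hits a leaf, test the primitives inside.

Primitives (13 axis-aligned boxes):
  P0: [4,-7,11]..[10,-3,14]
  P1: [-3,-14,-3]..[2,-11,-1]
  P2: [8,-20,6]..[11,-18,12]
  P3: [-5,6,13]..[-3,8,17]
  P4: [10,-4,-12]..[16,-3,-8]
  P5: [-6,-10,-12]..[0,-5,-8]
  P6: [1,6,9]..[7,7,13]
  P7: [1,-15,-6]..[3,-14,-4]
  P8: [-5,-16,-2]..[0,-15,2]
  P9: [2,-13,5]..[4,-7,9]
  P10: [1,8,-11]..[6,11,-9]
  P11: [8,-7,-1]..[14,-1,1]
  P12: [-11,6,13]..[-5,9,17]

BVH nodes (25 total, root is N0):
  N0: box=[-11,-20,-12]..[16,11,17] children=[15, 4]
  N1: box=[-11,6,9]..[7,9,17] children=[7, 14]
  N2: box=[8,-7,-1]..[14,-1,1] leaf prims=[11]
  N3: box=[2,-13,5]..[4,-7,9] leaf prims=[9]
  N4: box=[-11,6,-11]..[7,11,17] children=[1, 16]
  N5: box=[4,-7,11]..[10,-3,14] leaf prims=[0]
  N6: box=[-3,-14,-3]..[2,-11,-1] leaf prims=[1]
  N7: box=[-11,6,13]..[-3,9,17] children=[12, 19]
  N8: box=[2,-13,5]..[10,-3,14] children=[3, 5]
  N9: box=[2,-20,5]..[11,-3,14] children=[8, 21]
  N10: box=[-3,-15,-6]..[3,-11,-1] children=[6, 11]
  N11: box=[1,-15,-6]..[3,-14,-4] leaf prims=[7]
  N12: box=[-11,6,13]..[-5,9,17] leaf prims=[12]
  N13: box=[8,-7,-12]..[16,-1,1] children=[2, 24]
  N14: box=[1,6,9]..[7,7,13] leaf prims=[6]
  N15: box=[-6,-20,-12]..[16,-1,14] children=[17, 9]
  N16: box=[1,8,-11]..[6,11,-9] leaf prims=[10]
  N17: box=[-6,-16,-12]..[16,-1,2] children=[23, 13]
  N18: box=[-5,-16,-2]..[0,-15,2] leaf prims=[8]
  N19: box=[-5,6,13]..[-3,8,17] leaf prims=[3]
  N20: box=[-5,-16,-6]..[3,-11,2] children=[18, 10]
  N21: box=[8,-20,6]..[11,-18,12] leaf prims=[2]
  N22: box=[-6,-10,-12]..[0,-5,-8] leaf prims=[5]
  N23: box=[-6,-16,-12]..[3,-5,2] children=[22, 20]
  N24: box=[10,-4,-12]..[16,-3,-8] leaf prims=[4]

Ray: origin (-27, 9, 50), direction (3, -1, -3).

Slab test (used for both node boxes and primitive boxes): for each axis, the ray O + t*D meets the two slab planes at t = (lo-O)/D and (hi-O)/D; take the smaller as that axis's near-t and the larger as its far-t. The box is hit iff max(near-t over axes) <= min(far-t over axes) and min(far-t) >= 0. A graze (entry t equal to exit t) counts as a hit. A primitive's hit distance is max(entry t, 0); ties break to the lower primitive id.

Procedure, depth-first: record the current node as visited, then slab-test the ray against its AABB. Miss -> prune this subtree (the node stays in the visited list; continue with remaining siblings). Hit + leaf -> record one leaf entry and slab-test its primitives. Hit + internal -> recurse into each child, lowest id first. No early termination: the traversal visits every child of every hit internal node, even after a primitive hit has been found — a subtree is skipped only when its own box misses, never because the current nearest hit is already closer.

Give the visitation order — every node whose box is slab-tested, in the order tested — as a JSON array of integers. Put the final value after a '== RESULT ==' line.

Traverse from the root:
N0 x:[16/3,43/3] y:[-2,29] z:[11,62/3] -> hit [11,43/3], descend [4, 15]
  N4 x:[16/3,34/3] y:[-2,3] z:[11,61/3] -> miss, prune
  N15 x:[7,43/3] y:[10,29] z:[12,62/3] -> hit [12,43/3], descend [9, 17]
    N9 x:[29/3,38/3] y:[12,29] z:[12,15] -> hit [12,38/3], descend [8, 21]
      N8 x:[29/3,37/3] y:[12,22] z:[12,15] -> hit [12,37/3], descend [3, 5]
        N3 x:[29/3,31/3] y:[16,22] z:[41/3,15] -> miss, prune
        N5 x:[31/3,37/3] y:[12,16] z:[12,13] -> hit [12,37/3] leaf, test {P0@t=12}
      N21 x:[35/3,38/3] y:[27,29] z:[38/3,44/3] -> miss, prune
    N17 x:[7,43/3] y:[10,25] z:[16,62/3] -> miss, prune

order=[0, 4, 15, 9, 8, 3, 5, 21, 17]  |boxes|=9  |leaves|=1  hit=P0

== RESULT ==
[0, 4, 15, 9, 8, 3, 5, 21, 17]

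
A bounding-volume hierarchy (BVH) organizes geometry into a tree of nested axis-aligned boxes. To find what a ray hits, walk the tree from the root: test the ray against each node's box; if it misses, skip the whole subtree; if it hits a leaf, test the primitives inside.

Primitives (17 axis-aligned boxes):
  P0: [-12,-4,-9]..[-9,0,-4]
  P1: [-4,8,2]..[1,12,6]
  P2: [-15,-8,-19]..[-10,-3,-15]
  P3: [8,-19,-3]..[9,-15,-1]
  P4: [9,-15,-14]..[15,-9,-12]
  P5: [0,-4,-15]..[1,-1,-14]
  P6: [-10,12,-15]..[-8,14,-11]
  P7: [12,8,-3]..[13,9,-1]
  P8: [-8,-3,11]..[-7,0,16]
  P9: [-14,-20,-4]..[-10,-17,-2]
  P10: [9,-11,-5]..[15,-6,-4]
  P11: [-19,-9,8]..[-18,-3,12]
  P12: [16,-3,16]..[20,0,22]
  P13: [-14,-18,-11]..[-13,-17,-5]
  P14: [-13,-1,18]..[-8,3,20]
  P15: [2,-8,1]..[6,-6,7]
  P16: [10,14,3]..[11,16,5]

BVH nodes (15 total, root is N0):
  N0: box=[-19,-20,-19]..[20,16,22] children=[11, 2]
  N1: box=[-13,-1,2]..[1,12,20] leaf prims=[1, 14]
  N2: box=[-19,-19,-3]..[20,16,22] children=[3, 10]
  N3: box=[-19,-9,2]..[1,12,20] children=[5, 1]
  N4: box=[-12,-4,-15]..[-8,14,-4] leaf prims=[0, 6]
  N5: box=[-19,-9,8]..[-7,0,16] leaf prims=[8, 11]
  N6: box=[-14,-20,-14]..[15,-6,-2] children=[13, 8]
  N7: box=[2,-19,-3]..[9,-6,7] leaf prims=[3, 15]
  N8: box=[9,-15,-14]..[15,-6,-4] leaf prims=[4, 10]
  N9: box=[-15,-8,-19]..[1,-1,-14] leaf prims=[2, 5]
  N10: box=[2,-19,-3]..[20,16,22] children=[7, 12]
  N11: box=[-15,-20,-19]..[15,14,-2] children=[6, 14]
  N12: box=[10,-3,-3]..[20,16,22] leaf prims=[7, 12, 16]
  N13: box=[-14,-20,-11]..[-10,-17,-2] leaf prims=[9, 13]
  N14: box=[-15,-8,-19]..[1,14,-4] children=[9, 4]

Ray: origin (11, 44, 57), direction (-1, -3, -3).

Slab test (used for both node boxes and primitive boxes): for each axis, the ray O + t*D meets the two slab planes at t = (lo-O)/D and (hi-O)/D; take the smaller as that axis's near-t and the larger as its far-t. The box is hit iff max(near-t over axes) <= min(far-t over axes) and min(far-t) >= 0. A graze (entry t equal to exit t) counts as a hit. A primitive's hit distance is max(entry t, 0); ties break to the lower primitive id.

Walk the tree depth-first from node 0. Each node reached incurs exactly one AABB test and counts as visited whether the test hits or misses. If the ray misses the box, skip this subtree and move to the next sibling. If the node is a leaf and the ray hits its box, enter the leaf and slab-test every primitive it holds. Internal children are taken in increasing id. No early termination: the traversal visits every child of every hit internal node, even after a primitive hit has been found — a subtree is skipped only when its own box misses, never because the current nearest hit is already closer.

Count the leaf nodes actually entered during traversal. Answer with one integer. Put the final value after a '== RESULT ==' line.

Trace the traversal:
N0 x:[-9,30] y:[28/3,64/3] z:[35/3,76/3] -> hit [35/3,64/3], descend [2, 11]
  N2 x:[-9,30] y:[28/3,21] z:[35/3,20] -> hit [35/3,20], descend [3, 10]
    N3 x:[10,30] y:[32/3,53/3] z:[37/3,55/3] -> hit [37/3,53/3], descend [1, 5]
      N1 x:[10,24] y:[32/3,15] z:[37/3,55/3] -> hit [37/3,15] leaf, test {P1(miss), P14(miss)}
      N5 x:[18,30] y:[44/3,53/3] z:[41/3,49/3] -> miss, prune
    N10 x:[-9,9] y:[28/3,21] z:[35/3,20] -> miss, prune
  N11 x:[-4,26] y:[10,64/3] z:[59/3,76/3] -> hit [59/3,64/3], descend [6, 14]
    N6 x:[-4,25] y:[50/3,64/3] z:[59/3,71/3] -> hit [59/3,64/3], descend [8, 13]
      N8 x:[-4,2] y:[50/3,59/3] z:[61/3,71/3] -> miss, prune
      N13 x:[21,25] y:[61/3,64/3] z:[59/3,68/3] -> hit [21,64/3] leaf, test {P9(miss), P13(miss)}
    N14 x:[10,26] y:[10,52/3] z:[61/3,76/3] -> miss, prune

11 AABB tests over nodes [0, 2, 3, 1, 5, 10, 11, 6, 8, 13, 14]; 2 leaves entered; closest miss.

== RESULT ==
2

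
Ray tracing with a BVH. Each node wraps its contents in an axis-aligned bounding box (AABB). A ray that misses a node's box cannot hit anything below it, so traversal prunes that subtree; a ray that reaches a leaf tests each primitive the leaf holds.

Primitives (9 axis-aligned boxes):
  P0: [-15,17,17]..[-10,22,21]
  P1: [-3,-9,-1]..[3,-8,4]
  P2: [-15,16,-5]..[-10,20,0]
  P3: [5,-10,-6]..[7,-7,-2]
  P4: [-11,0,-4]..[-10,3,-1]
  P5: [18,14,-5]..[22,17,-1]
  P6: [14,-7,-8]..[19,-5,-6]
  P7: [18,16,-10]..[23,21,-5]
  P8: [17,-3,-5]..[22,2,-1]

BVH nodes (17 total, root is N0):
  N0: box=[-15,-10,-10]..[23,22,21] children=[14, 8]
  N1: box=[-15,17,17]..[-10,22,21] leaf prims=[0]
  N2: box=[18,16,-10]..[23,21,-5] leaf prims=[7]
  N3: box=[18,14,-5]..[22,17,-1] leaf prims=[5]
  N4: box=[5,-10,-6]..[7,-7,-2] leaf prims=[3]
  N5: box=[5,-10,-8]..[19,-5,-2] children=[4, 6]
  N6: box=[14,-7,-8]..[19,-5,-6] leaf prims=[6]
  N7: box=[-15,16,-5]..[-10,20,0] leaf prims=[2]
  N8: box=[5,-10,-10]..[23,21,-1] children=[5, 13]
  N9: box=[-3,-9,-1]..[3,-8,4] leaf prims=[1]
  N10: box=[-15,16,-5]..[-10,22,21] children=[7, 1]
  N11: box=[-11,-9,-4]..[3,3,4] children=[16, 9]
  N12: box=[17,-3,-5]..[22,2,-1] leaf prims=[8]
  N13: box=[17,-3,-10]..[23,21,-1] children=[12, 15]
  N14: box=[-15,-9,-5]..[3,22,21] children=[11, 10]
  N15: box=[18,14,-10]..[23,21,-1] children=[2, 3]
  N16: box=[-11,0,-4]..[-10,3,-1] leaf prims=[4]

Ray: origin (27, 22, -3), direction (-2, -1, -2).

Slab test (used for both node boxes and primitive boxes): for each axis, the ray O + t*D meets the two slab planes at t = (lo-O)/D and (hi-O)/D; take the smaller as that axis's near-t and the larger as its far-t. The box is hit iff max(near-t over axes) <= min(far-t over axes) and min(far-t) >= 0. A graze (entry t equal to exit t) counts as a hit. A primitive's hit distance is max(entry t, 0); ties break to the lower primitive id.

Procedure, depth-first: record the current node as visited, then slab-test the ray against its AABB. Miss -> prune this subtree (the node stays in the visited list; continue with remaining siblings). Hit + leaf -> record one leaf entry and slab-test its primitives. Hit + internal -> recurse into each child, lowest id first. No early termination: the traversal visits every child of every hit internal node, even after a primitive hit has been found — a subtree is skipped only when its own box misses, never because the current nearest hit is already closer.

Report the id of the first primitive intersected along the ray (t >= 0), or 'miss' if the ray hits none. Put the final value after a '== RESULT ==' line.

Trace the traversal:
N0 x:[2,21] y:[0,32] z:[-12,7/2] -> hit [2,7/2], descend [8, 14]
  N8 x:[2,11] y:[1,32] z:[-1,7/2] -> hit [2,7/2], descend [5, 13]
    N5 x:[4,11] y:[27,32] z:[-1/2,5/2] -> miss, prune
    N13 x:[2,5] y:[1,25] z:[-1,7/2] -> hit [2,7/2], descend [12, 15]
      N12 x:[5/2,5] y:[20,25] z:[-1,1] -> miss, prune
      N15 x:[2,9/2] y:[1,8] z:[-1,7/2] -> hit [2,7/2], descend [2, 3]
        N2 x:[2,9/2] y:[1,6] z:[1,7/2] -> hit [2,7/2] leaf, test {P7@t=2}
        N3 x:[5/2,9/2] y:[5,8] z:[-1,1] -> miss, prune
  N14 x:[12,21] y:[0,31] z:[-12,1] -> miss, prune

9 AABB tests over nodes [0, 8, 5, 13, 12, 15, 2, 3, 14]; 1 leaf entered; closest P7.

== RESULT ==
7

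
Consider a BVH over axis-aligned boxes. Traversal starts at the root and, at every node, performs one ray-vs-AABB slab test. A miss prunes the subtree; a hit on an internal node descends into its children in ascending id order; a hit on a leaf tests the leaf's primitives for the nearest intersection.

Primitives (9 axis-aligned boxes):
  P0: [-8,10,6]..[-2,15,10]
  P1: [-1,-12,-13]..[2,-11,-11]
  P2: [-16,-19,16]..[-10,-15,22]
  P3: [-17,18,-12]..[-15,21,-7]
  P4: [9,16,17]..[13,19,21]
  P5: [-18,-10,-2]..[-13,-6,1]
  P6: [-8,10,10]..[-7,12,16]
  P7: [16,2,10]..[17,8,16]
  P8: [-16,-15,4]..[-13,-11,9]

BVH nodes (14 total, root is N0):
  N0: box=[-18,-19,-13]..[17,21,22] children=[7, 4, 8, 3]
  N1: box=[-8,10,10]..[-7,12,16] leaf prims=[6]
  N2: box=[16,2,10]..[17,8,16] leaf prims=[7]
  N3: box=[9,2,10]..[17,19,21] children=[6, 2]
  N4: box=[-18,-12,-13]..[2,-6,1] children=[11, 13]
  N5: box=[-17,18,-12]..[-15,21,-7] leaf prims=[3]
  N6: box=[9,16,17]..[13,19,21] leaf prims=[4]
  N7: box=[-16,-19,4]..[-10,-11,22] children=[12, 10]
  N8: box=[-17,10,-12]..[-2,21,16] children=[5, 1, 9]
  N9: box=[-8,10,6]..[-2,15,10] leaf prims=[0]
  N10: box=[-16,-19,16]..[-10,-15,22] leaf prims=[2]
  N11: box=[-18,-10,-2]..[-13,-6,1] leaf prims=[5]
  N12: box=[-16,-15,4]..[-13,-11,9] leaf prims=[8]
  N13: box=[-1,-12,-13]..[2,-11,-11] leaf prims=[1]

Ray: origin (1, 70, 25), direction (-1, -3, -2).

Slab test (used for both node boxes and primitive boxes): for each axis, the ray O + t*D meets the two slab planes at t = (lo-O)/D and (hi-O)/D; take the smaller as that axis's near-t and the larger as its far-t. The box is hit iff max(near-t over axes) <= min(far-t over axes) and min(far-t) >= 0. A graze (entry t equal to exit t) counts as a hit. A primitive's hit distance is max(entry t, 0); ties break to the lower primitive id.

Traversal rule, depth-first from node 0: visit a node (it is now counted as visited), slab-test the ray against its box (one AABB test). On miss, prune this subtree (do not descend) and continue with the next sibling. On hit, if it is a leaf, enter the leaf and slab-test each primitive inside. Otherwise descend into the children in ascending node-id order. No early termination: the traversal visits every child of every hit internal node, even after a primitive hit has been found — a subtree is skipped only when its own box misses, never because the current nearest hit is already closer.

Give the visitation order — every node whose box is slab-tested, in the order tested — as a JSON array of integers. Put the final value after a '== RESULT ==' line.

Traverse from the root:
N0 x:[-16,19] y:[49/3,89/3] z:[3/2,19] -> hit [49/3,19], descend [3, 4, 7, 8]
  N3 x:[-16,-8] y:[17,68/3] z:[2,15/2] -> miss, prune
  N4 x:[-1,19] y:[76/3,82/3] z:[12,19] -> miss, prune
  N7 x:[11,17] y:[27,89/3] z:[3/2,21/2] -> miss, prune
  N8 x:[3,18] y:[49/3,20] z:[9/2,37/2] -> hit [49/3,18], descend [1, 5, 9]
    N1 x:[8,9] y:[58/3,20] z:[9/2,15/2] -> miss, prune
    N5 x:[16,18] y:[49/3,52/3] z:[16,37/2] -> hit [49/3,52/3] leaf, test {P3@t=49/3}
    N9 x:[3,9] y:[55/3,20] z:[15/2,19/2] -> miss, prune

8 AABB tests over nodes [0, 3, 4, 7, 8, 1, 5, 9]; 1 leaf entered; closest P3.

== RESULT ==
[0, 3, 4, 7, 8, 1, 5, 9]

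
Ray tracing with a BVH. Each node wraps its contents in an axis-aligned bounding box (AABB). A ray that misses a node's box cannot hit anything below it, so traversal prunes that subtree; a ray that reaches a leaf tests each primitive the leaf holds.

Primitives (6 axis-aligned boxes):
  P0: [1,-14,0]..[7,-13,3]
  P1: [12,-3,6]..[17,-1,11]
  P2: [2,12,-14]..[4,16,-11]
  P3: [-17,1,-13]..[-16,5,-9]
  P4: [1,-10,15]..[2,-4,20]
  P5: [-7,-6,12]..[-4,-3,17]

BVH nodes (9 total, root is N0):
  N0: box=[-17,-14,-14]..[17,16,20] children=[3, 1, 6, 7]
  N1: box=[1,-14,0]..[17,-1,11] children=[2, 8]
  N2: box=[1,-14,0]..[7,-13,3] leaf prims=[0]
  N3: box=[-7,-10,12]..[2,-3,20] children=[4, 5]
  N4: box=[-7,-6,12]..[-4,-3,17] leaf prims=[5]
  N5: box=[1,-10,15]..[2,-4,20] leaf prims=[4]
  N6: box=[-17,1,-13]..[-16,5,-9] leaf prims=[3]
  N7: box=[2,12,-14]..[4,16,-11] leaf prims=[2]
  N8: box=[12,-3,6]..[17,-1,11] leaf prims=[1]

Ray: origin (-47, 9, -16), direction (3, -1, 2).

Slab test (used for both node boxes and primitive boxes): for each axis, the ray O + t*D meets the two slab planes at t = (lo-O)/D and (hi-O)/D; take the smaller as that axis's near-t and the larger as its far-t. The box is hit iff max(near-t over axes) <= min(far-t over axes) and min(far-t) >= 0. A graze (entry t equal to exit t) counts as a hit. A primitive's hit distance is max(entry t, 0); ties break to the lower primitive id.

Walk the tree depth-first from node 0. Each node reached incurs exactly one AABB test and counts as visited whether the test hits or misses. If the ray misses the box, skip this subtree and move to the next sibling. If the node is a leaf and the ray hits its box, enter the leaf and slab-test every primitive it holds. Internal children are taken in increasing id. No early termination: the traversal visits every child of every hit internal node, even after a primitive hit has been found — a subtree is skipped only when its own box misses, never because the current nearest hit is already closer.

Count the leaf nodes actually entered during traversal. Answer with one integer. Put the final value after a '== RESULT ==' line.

Trace the traversal:
N0 x:[10,64/3] y:[-7,23] z:[1,18] -> hit [10,18], descend [1, 3, 6, 7]
  N1 x:[16,64/3] y:[10,23] z:[8,27/2] -> miss, prune
  N3 x:[40/3,49/3] y:[12,19] z:[14,18] -> hit [14,49/3], descend [4, 5]
    N4 x:[40/3,43/3] y:[12,15] z:[14,33/2] -> hit [14,43/3] leaf, test {P5@t=14}
    N5 x:[16,49/3] y:[13,19] z:[31/2,18] -> hit [16,49/3] leaf, test {P4@t=16}
  N6 x:[10,31/3] y:[4,8] z:[3/2,7/2] -> miss, prune
  N7 x:[49/3,17] y:[-7,-3] z:[1,5/2] -> miss, prune

Visited [0, 1, 3, 4, 5, 6, 7]. Tests: 7 box, 2 leaf. Nearest: P5.

== RESULT ==
2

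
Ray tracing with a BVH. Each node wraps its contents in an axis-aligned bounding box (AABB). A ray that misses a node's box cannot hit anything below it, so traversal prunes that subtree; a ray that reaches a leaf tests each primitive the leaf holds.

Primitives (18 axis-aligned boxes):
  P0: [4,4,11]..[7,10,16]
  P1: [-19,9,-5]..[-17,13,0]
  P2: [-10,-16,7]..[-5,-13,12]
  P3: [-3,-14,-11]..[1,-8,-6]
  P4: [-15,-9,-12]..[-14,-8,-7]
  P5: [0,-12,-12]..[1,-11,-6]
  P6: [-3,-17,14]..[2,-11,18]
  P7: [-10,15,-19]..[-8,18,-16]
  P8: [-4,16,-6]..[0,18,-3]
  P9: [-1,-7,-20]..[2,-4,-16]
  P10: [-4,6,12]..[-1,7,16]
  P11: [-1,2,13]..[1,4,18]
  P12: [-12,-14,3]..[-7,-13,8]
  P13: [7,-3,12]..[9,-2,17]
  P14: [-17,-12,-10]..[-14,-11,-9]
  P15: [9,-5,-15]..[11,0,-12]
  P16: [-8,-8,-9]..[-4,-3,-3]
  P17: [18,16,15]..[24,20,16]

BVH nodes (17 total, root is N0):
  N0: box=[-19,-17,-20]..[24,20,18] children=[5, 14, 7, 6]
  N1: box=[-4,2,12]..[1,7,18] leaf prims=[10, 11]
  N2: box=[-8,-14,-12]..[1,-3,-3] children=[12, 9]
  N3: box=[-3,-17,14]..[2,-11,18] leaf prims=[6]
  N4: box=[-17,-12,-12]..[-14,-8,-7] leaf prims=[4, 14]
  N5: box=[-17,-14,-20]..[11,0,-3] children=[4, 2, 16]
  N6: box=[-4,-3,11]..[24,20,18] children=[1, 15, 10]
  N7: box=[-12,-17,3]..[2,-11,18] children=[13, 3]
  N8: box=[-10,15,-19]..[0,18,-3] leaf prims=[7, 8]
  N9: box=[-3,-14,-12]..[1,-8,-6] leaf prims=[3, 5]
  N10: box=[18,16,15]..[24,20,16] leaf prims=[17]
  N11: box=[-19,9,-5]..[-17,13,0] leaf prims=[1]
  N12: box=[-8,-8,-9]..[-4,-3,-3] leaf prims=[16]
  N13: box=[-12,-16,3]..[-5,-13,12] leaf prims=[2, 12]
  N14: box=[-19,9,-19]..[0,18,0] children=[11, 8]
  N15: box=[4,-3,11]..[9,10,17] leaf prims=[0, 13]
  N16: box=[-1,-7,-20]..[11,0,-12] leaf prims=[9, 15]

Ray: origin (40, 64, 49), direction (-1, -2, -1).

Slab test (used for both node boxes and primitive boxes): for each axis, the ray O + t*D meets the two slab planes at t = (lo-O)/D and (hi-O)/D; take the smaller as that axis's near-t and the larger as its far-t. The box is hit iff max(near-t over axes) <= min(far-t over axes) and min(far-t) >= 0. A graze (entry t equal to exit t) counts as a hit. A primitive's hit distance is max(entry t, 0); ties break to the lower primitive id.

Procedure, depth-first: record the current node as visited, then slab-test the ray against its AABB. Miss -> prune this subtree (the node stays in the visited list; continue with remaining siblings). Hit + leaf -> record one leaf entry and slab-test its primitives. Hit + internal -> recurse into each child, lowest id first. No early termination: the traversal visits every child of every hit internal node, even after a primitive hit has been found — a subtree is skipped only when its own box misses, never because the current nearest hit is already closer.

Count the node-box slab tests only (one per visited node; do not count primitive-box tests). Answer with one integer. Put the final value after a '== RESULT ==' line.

Traverse from the root:
N0 x:[16,59] y:[22,81/2] z:[31,69] -> hit [31,81/2], descend [5, 6, 7, 14]
  N5 x:[29,57] y:[32,39] z:[52,69] -> miss, prune
  N6 x:[16,44] y:[22,67/2] z:[31,38] -> hit [31,67/2], descend [1, 10, 15]
    N1 x:[39,44] y:[57/2,31] z:[31,37] -> miss, prune
    N10 x:[16,22] y:[22,24] z:[33,34] -> miss, prune
    N15 x:[31,36] y:[27,67/2] z:[32,38] -> hit [32,67/2] leaf, test {P0(miss), P13@t=33}
  N7 x:[38,52] y:[75/2,81/2] z:[31,46] -> hit [38,81/2], descend [3, 13]
    N3 x:[38,43] y:[75/2,81/2] z:[31,35] -> miss, prune
    N13 x:[45,52] y:[77/2,40] z:[37,46] -> miss, prune
  N14 x:[40,59] y:[23,55/2] z:[49,68] -> miss, prune

order=[0, 5, 6, 1, 10, 15, 7, 3, 13, 14]  |boxes|=10  |leaves|=1  hit=P13

== RESULT ==
10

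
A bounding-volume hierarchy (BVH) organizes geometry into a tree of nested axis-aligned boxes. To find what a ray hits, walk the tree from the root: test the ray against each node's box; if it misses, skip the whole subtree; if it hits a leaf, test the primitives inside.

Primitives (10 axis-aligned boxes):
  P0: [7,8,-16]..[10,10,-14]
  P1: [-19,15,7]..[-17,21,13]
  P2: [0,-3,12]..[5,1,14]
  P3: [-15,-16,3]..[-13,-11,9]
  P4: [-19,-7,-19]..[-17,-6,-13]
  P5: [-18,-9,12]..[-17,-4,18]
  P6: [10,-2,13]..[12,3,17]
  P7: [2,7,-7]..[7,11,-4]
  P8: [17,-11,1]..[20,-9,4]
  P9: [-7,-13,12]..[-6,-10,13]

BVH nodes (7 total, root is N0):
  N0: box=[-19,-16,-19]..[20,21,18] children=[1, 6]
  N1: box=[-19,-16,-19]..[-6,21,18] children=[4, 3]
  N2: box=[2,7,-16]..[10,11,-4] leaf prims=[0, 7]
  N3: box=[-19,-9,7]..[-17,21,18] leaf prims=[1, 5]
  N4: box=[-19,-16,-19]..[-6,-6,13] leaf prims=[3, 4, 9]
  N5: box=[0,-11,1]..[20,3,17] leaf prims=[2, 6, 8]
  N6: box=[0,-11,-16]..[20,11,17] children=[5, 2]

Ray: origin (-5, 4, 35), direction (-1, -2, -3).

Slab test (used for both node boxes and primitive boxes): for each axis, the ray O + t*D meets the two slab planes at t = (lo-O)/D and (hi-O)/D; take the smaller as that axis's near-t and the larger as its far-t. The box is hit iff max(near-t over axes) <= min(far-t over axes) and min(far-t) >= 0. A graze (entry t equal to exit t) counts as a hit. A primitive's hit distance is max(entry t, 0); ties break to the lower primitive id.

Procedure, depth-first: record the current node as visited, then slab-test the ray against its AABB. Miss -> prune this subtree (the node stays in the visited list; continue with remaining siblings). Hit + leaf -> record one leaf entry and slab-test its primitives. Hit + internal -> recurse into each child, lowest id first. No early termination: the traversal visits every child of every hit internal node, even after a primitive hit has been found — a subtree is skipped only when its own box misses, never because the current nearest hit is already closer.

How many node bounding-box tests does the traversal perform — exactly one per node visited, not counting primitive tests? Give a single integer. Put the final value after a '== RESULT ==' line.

Walk:
N0 x:[-25,14] y:[-17/2,10] z:[17/3,18] -> hit [17/3,10], descend [1, 6]
  N1 x:[1,14] y:[-17/2,10] z:[17/3,18] -> hit [17/3,10], descend [3, 4]
    N3 x:[12,14] y:[-17/2,13/2] z:[17/3,28/3] -> miss, prune
    N4 x:[1,14] y:[5,10] z:[22/3,18] -> hit [22/3,10] leaf, test {P3@t=26/3, P4(miss), P9(miss)}
  N6 x:[-25,-5] y:[-7/2,15/2] z:[6,17] -> miss, prune

order=[0, 1, 3, 4, 6]  |boxes|=5  |leaves|=1  hit=P3

== RESULT ==
5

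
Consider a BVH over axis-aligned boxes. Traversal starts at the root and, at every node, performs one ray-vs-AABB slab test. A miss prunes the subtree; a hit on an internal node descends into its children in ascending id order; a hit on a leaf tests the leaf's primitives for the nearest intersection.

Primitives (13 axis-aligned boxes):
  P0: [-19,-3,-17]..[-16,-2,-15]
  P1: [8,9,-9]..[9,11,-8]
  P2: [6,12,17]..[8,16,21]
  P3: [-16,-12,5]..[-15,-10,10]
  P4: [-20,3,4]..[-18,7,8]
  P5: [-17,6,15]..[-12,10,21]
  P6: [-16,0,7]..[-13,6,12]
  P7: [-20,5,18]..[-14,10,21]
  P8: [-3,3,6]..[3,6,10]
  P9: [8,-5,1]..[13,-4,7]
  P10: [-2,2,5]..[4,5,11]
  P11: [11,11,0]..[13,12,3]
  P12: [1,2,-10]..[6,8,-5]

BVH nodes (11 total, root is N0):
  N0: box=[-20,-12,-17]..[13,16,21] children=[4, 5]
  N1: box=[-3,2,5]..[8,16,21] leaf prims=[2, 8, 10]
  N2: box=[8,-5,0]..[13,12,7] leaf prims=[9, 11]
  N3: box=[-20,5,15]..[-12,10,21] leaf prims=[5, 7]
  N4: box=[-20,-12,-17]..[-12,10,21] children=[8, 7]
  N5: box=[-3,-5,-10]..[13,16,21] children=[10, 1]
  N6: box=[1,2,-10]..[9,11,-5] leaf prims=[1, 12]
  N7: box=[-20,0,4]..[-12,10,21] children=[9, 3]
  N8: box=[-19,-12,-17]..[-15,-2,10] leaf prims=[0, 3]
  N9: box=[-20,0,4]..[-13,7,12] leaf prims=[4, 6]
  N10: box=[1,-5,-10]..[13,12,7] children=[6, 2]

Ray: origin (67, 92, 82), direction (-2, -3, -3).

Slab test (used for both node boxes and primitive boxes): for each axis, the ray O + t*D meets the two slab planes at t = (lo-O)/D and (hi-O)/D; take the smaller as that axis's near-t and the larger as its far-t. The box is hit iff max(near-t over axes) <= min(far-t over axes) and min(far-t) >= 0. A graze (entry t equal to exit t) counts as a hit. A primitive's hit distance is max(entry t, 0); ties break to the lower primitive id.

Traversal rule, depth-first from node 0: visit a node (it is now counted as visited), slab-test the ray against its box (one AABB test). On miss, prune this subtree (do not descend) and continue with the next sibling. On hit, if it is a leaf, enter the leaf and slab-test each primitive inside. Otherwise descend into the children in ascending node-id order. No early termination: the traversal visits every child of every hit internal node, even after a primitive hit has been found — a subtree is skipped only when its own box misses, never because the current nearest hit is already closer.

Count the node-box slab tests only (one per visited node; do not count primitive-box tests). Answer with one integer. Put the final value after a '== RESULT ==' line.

Trace the traversal:
N0 x:[27,87/2] y:[76/3,104/3] z:[61/3,33] -> hit [27,33], descend [4, 5]
  N4 x:[79/2,87/2] y:[82/3,104/3] z:[61/3,33] -> miss, prune
  N5 x:[27,35] y:[76/3,97/3] z:[61/3,92/3] -> hit [27,92/3], descend [1, 10]
    N1 x:[59/2,35] y:[76/3,30] z:[61/3,77/3] -> miss, prune
    N10 x:[27,33] y:[80/3,97/3] z:[25,92/3] -> hit [27,92/3], descend [2, 6]
      N2 x:[27,59/2] y:[80/3,97/3] z:[25,82/3] -> hit [27,82/3] leaf, test {P9(miss), P11@t=27}
      N6 x:[29,33] y:[27,30] z:[29,92/3] -> hit [29,30] leaf, test {P1(miss), P12(miss)}

Summary -> nodes [0, 4, 5, 1, 10, 2, 6]; box-tests=7; leaf-entries=2; first=P11

== RESULT ==
7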